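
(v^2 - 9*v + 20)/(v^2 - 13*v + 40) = (v - 4)/(v - 8)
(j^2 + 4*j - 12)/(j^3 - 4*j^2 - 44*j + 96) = 1/(j - 8)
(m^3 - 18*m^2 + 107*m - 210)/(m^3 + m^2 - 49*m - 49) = (m^2 - 11*m + 30)/(m^2 + 8*m + 7)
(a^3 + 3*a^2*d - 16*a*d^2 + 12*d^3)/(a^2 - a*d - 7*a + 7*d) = (a^2 + 4*a*d - 12*d^2)/(a - 7)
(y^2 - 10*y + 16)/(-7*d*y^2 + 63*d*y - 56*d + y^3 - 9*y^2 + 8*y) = (y - 2)/(-7*d*y + 7*d + y^2 - y)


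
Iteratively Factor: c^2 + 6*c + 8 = (c + 4)*(c + 2)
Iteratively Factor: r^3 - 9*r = (r)*(r^2 - 9) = r*(r + 3)*(r - 3)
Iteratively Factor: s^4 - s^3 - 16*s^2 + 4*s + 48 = (s + 3)*(s^3 - 4*s^2 - 4*s + 16) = (s - 4)*(s + 3)*(s^2 - 4) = (s - 4)*(s + 2)*(s + 3)*(s - 2)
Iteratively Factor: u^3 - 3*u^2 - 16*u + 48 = (u + 4)*(u^2 - 7*u + 12) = (u - 3)*(u + 4)*(u - 4)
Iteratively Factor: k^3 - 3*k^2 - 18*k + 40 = (k - 5)*(k^2 + 2*k - 8) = (k - 5)*(k + 4)*(k - 2)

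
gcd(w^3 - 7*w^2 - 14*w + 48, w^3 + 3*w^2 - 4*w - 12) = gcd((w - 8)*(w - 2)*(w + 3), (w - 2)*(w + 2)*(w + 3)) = w^2 + w - 6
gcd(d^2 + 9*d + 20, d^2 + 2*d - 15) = d + 5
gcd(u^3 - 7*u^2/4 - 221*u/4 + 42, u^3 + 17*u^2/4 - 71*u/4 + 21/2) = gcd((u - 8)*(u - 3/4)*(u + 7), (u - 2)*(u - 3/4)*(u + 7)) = u^2 + 25*u/4 - 21/4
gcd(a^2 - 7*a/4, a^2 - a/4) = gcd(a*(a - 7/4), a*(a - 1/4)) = a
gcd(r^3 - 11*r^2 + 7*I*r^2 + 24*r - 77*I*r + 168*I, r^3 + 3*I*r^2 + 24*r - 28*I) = r + 7*I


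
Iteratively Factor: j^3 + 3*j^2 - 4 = (j + 2)*(j^2 + j - 2) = (j - 1)*(j + 2)*(j + 2)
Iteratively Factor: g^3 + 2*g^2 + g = (g + 1)*(g^2 + g) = (g + 1)^2*(g)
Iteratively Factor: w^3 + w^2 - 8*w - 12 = (w + 2)*(w^2 - w - 6) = (w - 3)*(w + 2)*(w + 2)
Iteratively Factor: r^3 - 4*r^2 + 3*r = (r)*(r^2 - 4*r + 3) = r*(r - 1)*(r - 3)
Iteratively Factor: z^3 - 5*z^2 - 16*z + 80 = (z + 4)*(z^2 - 9*z + 20) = (z - 4)*(z + 4)*(z - 5)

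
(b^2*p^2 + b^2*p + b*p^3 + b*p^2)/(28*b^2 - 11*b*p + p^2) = b*p*(b*p + b + p^2 + p)/(28*b^2 - 11*b*p + p^2)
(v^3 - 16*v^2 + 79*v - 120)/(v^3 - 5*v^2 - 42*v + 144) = (v - 5)/(v + 6)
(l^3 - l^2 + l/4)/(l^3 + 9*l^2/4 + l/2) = (4*l^2 - 4*l + 1)/(4*l^2 + 9*l + 2)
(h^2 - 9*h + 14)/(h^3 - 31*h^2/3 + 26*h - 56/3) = 3/(3*h - 4)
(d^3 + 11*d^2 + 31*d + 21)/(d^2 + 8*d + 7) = d + 3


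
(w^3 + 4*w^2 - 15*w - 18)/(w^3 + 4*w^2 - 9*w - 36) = (w^2 + 7*w + 6)/(w^2 + 7*w + 12)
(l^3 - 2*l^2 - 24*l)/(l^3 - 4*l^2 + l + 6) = l*(l^2 - 2*l - 24)/(l^3 - 4*l^2 + l + 6)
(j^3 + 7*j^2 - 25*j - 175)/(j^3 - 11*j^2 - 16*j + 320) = (j^2 + 2*j - 35)/(j^2 - 16*j + 64)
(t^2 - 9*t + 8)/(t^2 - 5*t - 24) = (t - 1)/(t + 3)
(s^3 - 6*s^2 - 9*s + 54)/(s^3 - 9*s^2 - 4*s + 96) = (s^2 - 9*s + 18)/(s^2 - 12*s + 32)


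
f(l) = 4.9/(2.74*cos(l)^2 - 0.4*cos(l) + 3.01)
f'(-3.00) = 0.11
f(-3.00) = 0.80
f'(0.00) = 0.00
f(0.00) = 0.92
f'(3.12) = -0.02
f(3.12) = 0.80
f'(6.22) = -0.06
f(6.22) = 0.92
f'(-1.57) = 0.21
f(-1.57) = 1.63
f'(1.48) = 0.05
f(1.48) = 1.64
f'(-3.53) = -0.31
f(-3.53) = 0.86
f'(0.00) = 0.00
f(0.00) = 0.92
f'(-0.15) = -0.13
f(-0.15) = 0.93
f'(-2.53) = 0.51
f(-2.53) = 0.95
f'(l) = 4.9*(5.48*sin(l)*cos(l) - 0.4*sin(l))/(2.74*cos(l)^2 - 0.4*cos(l) + 3.01)^2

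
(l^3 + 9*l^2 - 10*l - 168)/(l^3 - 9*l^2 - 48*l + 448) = (l^2 + 2*l - 24)/(l^2 - 16*l + 64)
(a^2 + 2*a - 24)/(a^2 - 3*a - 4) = (a + 6)/(a + 1)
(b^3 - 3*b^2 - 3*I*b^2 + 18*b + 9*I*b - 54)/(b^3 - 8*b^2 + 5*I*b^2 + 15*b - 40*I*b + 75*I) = (b^2 - 3*I*b + 18)/(b^2 + 5*b*(-1 + I) - 25*I)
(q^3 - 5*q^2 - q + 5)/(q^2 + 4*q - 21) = (q^3 - 5*q^2 - q + 5)/(q^2 + 4*q - 21)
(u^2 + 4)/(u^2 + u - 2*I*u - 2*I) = (u + 2*I)/(u + 1)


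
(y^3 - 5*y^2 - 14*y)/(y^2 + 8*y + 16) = y*(y^2 - 5*y - 14)/(y^2 + 8*y + 16)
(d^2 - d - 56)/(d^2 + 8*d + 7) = (d - 8)/(d + 1)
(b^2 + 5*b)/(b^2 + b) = (b + 5)/(b + 1)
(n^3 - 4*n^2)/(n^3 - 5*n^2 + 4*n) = n/(n - 1)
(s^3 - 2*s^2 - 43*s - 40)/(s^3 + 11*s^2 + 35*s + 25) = (s - 8)/(s + 5)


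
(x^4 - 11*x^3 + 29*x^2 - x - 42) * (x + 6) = x^5 - 5*x^4 - 37*x^3 + 173*x^2 - 48*x - 252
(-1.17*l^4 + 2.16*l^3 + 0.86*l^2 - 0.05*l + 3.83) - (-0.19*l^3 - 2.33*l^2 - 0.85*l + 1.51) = -1.17*l^4 + 2.35*l^3 + 3.19*l^2 + 0.8*l + 2.32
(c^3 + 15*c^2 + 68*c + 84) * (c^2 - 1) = c^5 + 15*c^4 + 67*c^3 + 69*c^2 - 68*c - 84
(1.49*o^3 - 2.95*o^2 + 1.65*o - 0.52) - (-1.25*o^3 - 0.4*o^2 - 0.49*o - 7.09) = 2.74*o^3 - 2.55*o^2 + 2.14*o + 6.57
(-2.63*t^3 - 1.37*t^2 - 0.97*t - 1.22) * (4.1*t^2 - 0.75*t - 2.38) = -10.783*t^5 - 3.6445*t^4 + 3.3099*t^3 - 1.0139*t^2 + 3.2236*t + 2.9036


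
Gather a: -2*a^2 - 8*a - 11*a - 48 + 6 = -2*a^2 - 19*a - 42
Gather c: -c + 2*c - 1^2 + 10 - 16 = c - 7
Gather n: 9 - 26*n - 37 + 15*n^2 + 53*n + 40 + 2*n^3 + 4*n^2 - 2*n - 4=2*n^3 + 19*n^2 + 25*n + 8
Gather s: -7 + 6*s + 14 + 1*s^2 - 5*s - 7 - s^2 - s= 0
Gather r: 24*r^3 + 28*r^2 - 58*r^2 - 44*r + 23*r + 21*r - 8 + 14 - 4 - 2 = 24*r^3 - 30*r^2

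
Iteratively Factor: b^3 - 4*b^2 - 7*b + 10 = (b - 5)*(b^2 + b - 2) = (b - 5)*(b - 1)*(b + 2)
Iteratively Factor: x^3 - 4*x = (x - 2)*(x^2 + 2*x) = x*(x - 2)*(x + 2)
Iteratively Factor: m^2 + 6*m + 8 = (m + 2)*(m + 4)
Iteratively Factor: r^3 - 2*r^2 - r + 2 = (r + 1)*(r^2 - 3*r + 2) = (r - 1)*(r + 1)*(r - 2)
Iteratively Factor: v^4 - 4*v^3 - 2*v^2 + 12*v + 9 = (v + 1)*(v^3 - 5*v^2 + 3*v + 9) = (v - 3)*(v + 1)*(v^2 - 2*v - 3) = (v - 3)^2*(v + 1)*(v + 1)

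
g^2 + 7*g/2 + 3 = (g + 3/2)*(g + 2)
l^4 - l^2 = l^2*(l - 1)*(l + 1)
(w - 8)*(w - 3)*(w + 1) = w^3 - 10*w^2 + 13*w + 24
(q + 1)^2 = q^2 + 2*q + 1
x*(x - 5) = x^2 - 5*x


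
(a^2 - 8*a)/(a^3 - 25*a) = (a - 8)/(a^2 - 25)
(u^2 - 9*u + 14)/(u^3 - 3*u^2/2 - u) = 2*(u - 7)/(u*(2*u + 1))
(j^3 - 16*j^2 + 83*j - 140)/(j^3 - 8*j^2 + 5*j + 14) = (j^2 - 9*j + 20)/(j^2 - j - 2)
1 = 1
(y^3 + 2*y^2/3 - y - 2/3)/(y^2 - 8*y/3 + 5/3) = (3*y^2 + 5*y + 2)/(3*y - 5)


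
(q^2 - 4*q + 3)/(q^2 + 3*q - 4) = (q - 3)/(q + 4)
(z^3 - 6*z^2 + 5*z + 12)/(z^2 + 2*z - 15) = (z^2 - 3*z - 4)/(z + 5)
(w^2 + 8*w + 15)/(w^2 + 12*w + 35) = (w + 3)/(w + 7)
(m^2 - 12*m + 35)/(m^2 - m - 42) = (m - 5)/(m + 6)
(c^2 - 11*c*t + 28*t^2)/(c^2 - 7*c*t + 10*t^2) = (c^2 - 11*c*t + 28*t^2)/(c^2 - 7*c*t + 10*t^2)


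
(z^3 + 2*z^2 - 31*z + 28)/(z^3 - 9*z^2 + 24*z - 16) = (z + 7)/(z - 4)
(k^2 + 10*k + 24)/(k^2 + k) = (k^2 + 10*k + 24)/(k*(k + 1))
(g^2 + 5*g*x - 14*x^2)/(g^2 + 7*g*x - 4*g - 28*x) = (g - 2*x)/(g - 4)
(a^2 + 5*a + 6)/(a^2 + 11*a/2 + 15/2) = 2*(a + 2)/(2*a + 5)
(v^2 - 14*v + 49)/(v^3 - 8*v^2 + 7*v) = (v - 7)/(v*(v - 1))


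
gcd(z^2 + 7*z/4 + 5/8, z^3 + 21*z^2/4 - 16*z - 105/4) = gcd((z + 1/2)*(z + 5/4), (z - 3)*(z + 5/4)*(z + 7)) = z + 5/4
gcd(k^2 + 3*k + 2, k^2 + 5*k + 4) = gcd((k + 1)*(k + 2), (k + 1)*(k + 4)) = k + 1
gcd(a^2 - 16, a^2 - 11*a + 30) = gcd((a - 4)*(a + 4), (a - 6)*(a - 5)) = 1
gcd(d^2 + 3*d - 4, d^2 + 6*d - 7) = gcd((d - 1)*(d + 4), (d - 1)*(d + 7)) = d - 1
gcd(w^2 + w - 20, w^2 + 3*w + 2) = 1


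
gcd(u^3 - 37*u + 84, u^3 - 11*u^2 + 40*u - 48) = u^2 - 7*u + 12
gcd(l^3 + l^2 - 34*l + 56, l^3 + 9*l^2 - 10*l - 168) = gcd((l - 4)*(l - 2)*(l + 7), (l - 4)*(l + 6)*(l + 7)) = l^2 + 3*l - 28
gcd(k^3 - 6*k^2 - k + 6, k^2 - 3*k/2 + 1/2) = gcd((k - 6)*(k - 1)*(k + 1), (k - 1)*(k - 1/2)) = k - 1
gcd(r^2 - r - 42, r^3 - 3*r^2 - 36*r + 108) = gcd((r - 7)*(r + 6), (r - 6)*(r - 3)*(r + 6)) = r + 6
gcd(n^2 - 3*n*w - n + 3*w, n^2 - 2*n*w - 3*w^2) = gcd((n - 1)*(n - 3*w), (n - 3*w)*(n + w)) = -n + 3*w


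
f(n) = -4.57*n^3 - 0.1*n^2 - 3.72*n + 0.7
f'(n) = -13.71*n^2 - 0.2*n - 3.72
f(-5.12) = 630.50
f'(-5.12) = -362.10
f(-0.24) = 1.65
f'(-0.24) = -4.46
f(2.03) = -45.49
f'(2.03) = -60.62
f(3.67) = -240.20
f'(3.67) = -189.11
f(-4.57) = 451.79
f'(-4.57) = -289.14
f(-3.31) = 177.65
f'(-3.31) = -153.27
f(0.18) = 0.00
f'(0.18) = -4.20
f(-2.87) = 118.59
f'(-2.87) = -116.07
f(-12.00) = 7927.90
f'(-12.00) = -1975.56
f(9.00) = -3372.41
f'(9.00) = -1116.03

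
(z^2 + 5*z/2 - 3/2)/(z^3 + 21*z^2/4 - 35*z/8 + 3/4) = 4*(z + 3)/(4*z^2 + 23*z - 6)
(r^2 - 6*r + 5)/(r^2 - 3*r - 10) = (r - 1)/(r + 2)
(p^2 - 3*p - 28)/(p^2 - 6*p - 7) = (p + 4)/(p + 1)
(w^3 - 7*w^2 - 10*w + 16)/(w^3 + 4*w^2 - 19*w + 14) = (w^2 - 6*w - 16)/(w^2 + 5*w - 14)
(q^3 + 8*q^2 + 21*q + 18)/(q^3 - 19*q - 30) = (q + 3)/(q - 5)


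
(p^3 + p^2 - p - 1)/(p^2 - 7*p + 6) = (p^2 + 2*p + 1)/(p - 6)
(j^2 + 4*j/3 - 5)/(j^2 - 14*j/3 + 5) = (j + 3)/(j - 3)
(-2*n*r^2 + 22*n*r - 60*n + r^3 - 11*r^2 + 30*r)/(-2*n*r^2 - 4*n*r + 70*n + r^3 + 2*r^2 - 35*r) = (r - 6)/(r + 7)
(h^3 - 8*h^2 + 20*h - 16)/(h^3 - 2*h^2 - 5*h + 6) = (h^3 - 8*h^2 + 20*h - 16)/(h^3 - 2*h^2 - 5*h + 6)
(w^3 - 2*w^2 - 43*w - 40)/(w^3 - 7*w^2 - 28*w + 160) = (w + 1)/(w - 4)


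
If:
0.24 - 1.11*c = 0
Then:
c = 0.22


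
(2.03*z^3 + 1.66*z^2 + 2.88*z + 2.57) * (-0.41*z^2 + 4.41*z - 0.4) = -0.8323*z^5 + 8.2717*z^4 + 5.3278*z^3 + 10.9831*z^2 + 10.1817*z - 1.028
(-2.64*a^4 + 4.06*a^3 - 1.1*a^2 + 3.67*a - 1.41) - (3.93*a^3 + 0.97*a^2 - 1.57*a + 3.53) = -2.64*a^4 + 0.129999999999999*a^3 - 2.07*a^2 + 5.24*a - 4.94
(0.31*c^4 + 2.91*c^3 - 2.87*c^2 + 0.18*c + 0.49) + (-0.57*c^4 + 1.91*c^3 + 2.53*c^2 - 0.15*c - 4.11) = -0.26*c^4 + 4.82*c^3 - 0.34*c^2 + 0.03*c - 3.62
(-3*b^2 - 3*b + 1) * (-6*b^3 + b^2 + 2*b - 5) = 18*b^5 + 15*b^4 - 15*b^3 + 10*b^2 + 17*b - 5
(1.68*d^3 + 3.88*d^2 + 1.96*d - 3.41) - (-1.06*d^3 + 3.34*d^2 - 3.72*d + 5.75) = 2.74*d^3 + 0.54*d^2 + 5.68*d - 9.16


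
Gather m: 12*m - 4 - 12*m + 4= 0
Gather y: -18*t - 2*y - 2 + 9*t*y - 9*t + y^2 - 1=-27*t + y^2 + y*(9*t - 2) - 3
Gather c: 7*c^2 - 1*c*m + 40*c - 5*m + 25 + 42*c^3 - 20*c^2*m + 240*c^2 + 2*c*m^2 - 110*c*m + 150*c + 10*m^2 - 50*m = 42*c^3 + c^2*(247 - 20*m) + c*(2*m^2 - 111*m + 190) + 10*m^2 - 55*m + 25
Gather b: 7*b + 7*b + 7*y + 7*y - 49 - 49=14*b + 14*y - 98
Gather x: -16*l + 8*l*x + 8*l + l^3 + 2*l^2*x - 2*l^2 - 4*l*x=l^3 - 2*l^2 - 8*l + x*(2*l^2 + 4*l)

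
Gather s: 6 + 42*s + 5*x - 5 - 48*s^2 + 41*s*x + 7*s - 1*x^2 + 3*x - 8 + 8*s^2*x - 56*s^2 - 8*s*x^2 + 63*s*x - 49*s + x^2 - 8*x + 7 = s^2*(8*x - 104) + s*(-8*x^2 + 104*x)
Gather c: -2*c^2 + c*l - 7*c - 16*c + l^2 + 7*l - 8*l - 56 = -2*c^2 + c*(l - 23) + l^2 - l - 56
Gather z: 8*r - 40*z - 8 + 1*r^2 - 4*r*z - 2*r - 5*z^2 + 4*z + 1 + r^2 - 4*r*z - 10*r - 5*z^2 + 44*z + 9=2*r^2 - 4*r - 10*z^2 + z*(8 - 8*r) + 2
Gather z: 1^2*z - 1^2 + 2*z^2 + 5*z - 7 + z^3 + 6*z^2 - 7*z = z^3 + 8*z^2 - z - 8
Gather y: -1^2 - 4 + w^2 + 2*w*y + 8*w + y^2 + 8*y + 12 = w^2 + 8*w + y^2 + y*(2*w + 8) + 7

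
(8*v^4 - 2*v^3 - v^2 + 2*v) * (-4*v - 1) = -32*v^5 + 6*v^3 - 7*v^2 - 2*v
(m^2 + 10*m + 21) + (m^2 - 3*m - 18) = 2*m^2 + 7*m + 3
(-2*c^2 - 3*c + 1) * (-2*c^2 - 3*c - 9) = 4*c^4 + 12*c^3 + 25*c^2 + 24*c - 9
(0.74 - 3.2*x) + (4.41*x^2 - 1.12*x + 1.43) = 4.41*x^2 - 4.32*x + 2.17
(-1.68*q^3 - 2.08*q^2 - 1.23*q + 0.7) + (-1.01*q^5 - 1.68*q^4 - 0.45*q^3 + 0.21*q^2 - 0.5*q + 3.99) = -1.01*q^5 - 1.68*q^4 - 2.13*q^3 - 1.87*q^2 - 1.73*q + 4.69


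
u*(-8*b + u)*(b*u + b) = -8*b^2*u^2 - 8*b^2*u + b*u^3 + b*u^2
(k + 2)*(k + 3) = k^2 + 5*k + 6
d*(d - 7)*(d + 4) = d^3 - 3*d^2 - 28*d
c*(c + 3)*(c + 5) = c^3 + 8*c^2 + 15*c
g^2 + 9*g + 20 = (g + 4)*(g + 5)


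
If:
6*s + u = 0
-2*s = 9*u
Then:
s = 0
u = 0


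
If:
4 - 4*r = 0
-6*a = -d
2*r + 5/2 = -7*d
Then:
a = -3/28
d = -9/14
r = 1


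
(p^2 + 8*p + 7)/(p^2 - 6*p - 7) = (p + 7)/(p - 7)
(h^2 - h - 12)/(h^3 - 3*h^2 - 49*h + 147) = (h^2 - h - 12)/(h^3 - 3*h^2 - 49*h + 147)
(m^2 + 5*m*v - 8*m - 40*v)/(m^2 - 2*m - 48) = (m + 5*v)/(m + 6)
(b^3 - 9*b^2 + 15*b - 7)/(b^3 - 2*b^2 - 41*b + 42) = (b - 1)/(b + 6)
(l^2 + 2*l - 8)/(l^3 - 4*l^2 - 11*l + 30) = (l + 4)/(l^2 - 2*l - 15)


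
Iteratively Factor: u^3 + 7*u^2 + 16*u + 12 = (u + 3)*(u^2 + 4*u + 4) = (u + 2)*(u + 3)*(u + 2)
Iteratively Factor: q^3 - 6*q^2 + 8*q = (q - 4)*(q^2 - 2*q) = (q - 4)*(q - 2)*(q)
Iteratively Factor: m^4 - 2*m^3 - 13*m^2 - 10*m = (m)*(m^3 - 2*m^2 - 13*m - 10) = m*(m - 5)*(m^2 + 3*m + 2) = m*(m - 5)*(m + 1)*(m + 2)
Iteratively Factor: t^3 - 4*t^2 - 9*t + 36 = (t - 3)*(t^2 - t - 12) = (t - 4)*(t - 3)*(t + 3)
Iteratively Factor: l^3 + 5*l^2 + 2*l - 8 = (l + 2)*(l^2 + 3*l - 4) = (l + 2)*(l + 4)*(l - 1)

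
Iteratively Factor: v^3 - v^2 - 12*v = (v - 4)*(v^2 + 3*v) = (v - 4)*(v + 3)*(v)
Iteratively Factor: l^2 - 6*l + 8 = (l - 2)*(l - 4)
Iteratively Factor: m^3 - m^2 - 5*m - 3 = (m - 3)*(m^2 + 2*m + 1) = (m - 3)*(m + 1)*(m + 1)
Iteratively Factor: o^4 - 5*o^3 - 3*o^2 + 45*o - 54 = (o - 2)*(o^3 - 3*o^2 - 9*o + 27) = (o - 3)*(o - 2)*(o^2 - 9) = (o - 3)*(o - 2)*(o + 3)*(o - 3)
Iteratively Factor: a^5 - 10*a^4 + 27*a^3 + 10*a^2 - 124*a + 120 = (a - 2)*(a^4 - 8*a^3 + 11*a^2 + 32*a - 60) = (a - 3)*(a - 2)*(a^3 - 5*a^2 - 4*a + 20) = (a - 3)*(a - 2)^2*(a^2 - 3*a - 10) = (a - 5)*(a - 3)*(a - 2)^2*(a + 2)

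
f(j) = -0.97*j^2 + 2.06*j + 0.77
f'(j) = 2.06 - 1.94*j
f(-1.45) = -4.26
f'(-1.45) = 4.87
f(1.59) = 1.59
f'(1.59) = -1.02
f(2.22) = 0.56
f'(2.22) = -2.25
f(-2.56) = -10.86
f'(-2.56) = 7.03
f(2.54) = -0.26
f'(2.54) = -2.87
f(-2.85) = -12.98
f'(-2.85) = 7.59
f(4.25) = -8.00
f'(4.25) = -6.18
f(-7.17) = -63.87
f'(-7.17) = 15.97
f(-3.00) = -14.14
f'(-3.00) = 7.88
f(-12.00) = -163.63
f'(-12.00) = 25.34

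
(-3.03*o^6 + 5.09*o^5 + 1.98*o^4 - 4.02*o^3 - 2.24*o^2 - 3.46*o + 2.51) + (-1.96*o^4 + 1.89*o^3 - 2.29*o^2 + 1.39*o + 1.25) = -3.03*o^6 + 5.09*o^5 + 0.02*o^4 - 2.13*o^3 - 4.53*o^2 - 2.07*o + 3.76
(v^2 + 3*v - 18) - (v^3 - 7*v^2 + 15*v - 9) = -v^3 + 8*v^2 - 12*v - 9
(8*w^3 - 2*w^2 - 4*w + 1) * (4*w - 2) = 32*w^4 - 24*w^3 - 12*w^2 + 12*w - 2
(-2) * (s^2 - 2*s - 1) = -2*s^2 + 4*s + 2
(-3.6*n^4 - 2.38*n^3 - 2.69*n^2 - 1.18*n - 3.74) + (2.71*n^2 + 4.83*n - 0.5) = -3.6*n^4 - 2.38*n^3 + 0.02*n^2 + 3.65*n - 4.24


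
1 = 1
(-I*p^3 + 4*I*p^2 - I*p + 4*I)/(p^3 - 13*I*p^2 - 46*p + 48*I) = I*(-p^3 + 4*p^2 - p + 4)/(p^3 - 13*I*p^2 - 46*p + 48*I)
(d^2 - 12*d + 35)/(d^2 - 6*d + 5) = (d - 7)/(d - 1)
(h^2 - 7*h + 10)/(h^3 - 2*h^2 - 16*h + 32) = (h - 5)/(h^2 - 16)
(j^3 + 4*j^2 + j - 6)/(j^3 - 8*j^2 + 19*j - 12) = (j^2 + 5*j + 6)/(j^2 - 7*j + 12)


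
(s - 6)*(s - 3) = s^2 - 9*s + 18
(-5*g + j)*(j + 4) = -5*g*j - 20*g + j^2 + 4*j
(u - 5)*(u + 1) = u^2 - 4*u - 5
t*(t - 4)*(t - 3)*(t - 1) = t^4 - 8*t^3 + 19*t^2 - 12*t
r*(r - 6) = r^2 - 6*r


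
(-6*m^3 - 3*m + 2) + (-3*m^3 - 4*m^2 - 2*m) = -9*m^3 - 4*m^2 - 5*m + 2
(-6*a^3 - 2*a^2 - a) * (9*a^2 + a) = -54*a^5 - 24*a^4 - 11*a^3 - a^2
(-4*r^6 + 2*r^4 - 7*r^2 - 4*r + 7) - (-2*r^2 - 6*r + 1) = -4*r^6 + 2*r^4 - 5*r^2 + 2*r + 6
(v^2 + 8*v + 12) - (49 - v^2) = 2*v^2 + 8*v - 37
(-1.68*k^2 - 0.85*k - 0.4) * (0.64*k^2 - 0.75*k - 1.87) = -1.0752*k^4 + 0.716*k^3 + 3.5231*k^2 + 1.8895*k + 0.748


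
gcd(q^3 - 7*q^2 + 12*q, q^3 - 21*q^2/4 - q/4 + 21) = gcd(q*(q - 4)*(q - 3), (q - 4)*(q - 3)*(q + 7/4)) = q^2 - 7*q + 12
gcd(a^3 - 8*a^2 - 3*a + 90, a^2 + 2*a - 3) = a + 3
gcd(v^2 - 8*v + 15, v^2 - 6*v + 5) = v - 5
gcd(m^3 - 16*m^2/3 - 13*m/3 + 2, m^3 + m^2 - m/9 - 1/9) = m^2 + 2*m/3 - 1/3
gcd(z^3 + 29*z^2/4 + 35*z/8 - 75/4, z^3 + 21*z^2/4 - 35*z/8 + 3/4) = z + 6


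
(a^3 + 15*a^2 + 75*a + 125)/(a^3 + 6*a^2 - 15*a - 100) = (a + 5)/(a - 4)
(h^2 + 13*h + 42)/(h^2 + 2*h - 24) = (h + 7)/(h - 4)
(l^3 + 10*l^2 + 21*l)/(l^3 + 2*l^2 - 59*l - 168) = l/(l - 8)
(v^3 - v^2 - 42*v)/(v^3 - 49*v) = (v + 6)/(v + 7)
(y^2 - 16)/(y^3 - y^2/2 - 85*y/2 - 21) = 2*(16 - y^2)/(-2*y^3 + y^2 + 85*y + 42)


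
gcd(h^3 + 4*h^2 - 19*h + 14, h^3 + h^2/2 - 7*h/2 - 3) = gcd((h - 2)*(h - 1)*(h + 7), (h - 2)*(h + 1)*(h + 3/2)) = h - 2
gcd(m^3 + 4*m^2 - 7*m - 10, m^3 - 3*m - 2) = m^2 - m - 2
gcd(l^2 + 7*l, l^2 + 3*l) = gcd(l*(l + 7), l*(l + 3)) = l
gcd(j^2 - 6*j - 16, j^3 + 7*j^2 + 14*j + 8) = j + 2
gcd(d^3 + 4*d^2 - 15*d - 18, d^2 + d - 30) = d + 6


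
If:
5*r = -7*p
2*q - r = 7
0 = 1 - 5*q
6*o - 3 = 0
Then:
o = 1/2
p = 33/7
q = 1/5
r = -33/5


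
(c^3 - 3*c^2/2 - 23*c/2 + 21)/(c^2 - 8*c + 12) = (2*c^2 + c - 21)/(2*(c - 6))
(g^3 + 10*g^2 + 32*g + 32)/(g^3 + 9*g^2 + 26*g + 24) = (g + 4)/(g + 3)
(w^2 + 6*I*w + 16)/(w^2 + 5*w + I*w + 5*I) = (w^2 + 6*I*w + 16)/(w^2 + w*(5 + I) + 5*I)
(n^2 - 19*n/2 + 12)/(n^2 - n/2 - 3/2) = (n - 8)/(n + 1)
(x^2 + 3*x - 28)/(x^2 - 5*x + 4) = (x + 7)/(x - 1)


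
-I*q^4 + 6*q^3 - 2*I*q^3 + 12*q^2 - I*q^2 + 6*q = q*(q + 1)*(q + 6*I)*(-I*q - I)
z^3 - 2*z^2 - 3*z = z*(z - 3)*(z + 1)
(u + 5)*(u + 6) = u^2 + 11*u + 30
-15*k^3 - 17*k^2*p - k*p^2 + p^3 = (-5*k + p)*(k + p)*(3*k + p)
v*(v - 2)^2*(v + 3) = v^4 - v^3 - 8*v^2 + 12*v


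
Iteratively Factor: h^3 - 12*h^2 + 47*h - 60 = (h - 3)*(h^2 - 9*h + 20) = (h - 5)*(h - 3)*(h - 4)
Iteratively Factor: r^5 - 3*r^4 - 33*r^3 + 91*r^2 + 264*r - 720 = (r - 3)*(r^4 - 33*r^2 - 8*r + 240) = (r - 5)*(r - 3)*(r^3 + 5*r^2 - 8*r - 48) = (r - 5)*(r - 3)^2*(r^2 + 8*r + 16) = (r - 5)*(r - 3)^2*(r + 4)*(r + 4)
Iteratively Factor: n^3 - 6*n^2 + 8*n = (n - 4)*(n^2 - 2*n) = n*(n - 4)*(n - 2)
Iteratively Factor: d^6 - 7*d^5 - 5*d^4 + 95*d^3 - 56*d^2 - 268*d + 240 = (d - 4)*(d^5 - 3*d^4 - 17*d^3 + 27*d^2 + 52*d - 60) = (d - 5)*(d - 4)*(d^4 + 2*d^3 - 7*d^2 - 8*d + 12) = (d - 5)*(d - 4)*(d + 3)*(d^3 - d^2 - 4*d + 4) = (d - 5)*(d - 4)*(d + 2)*(d + 3)*(d^2 - 3*d + 2) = (d - 5)*(d - 4)*(d - 1)*(d + 2)*(d + 3)*(d - 2)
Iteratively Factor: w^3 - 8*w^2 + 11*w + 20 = (w + 1)*(w^2 - 9*w + 20) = (w - 5)*(w + 1)*(w - 4)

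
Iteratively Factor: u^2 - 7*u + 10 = (u - 5)*(u - 2)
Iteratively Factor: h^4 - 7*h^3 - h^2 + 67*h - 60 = (h + 3)*(h^3 - 10*h^2 + 29*h - 20) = (h - 1)*(h + 3)*(h^2 - 9*h + 20) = (h - 4)*(h - 1)*(h + 3)*(h - 5)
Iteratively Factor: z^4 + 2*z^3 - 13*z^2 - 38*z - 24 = (z + 3)*(z^3 - z^2 - 10*z - 8) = (z - 4)*(z + 3)*(z^2 + 3*z + 2) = (z - 4)*(z + 1)*(z + 3)*(z + 2)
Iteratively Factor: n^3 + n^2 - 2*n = (n - 1)*(n^2 + 2*n) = n*(n - 1)*(n + 2)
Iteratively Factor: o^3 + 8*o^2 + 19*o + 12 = (o + 3)*(o^2 + 5*o + 4) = (o + 3)*(o + 4)*(o + 1)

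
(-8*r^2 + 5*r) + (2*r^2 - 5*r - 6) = -6*r^2 - 6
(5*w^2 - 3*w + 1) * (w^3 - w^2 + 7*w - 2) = 5*w^5 - 8*w^4 + 39*w^3 - 32*w^2 + 13*w - 2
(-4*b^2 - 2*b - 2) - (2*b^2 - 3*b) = -6*b^2 + b - 2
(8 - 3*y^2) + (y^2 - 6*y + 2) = -2*y^2 - 6*y + 10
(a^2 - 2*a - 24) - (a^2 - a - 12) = -a - 12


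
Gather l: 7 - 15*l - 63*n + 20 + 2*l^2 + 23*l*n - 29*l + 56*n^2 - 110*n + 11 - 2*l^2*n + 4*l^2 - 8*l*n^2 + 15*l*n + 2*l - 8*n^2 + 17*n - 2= l^2*(6 - 2*n) + l*(-8*n^2 + 38*n - 42) + 48*n^2 - 156*n + 36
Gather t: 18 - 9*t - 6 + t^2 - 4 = t^2 - 9*t + 8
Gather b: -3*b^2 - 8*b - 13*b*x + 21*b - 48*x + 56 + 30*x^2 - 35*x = -3*b^2 + b*(13 - 13*x) + 30*x^2 - 83*x + 56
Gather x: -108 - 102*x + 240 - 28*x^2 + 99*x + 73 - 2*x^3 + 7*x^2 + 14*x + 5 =-2*x^3 - 21*x^2 + 11*x + 210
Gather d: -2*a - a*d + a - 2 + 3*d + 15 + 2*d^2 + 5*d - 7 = -a + 2*d^2 + d*(8 - a) + 6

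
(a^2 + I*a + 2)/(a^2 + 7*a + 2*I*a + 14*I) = (a - I)/(a + 7)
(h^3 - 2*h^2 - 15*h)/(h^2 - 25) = h*(h + 3)/(h + 5)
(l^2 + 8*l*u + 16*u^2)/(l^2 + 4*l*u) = (l + 4*u)/l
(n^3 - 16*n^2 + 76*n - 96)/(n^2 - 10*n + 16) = n - 6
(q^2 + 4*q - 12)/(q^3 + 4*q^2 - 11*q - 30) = (q^2 + 4*q - 12)/(q^3 + 4*q^2 - 11*q - 30)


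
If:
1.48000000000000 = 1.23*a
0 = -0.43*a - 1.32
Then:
No Solution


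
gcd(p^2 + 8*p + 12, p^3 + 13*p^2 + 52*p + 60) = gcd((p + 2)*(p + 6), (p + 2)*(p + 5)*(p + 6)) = p^2 + 8*p + 12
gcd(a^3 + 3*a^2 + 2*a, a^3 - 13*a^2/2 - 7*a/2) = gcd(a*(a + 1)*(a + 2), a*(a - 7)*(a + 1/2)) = a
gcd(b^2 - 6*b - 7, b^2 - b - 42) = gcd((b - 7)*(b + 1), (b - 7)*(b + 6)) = b - 7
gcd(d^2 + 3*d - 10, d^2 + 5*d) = d + 5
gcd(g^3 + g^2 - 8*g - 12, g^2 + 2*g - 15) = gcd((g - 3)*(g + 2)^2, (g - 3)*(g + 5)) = g - 3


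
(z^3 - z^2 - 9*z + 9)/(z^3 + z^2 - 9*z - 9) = (z - 1)/(z + 1)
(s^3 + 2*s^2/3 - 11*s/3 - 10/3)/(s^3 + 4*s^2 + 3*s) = (3*s^2 - s - 10)/(3*s*(s + 3))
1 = 1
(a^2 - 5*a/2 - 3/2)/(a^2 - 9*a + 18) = (a + 1/2)/(a - 6)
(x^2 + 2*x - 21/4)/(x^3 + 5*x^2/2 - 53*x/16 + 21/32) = 8*(2*x - 3)/(16*x^2 - 16*x + 3)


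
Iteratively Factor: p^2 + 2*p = (p + 2)*(p)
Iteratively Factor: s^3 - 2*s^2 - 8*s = (s)*(s^2 - 2*s - 8) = s*(s - 4)*(s + 2)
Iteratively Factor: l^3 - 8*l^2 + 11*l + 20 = (l + 1)*(l^2 - 9*l + 20) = (l - 5)*(l + 1)*(l - 4)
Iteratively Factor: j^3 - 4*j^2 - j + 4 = (j - 4)*(j^2 - 1) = (j - 4)*(j + 1)*(j - 1)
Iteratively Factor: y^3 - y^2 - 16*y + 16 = (y - 4)*(y^2 + 3*y - 4) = (y - 4)*(y - 1)*(y + 4)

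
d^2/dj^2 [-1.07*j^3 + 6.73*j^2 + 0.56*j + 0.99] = 13.46 - 6.42*j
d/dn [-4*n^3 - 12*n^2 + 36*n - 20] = -12*n^2 - 24*n + 36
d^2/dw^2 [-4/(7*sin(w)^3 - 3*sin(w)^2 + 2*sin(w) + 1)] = 4*(441*sin(w)^6 - 231*sin(w)^5 - 524*sin(w)^4 + 255*sin(w)^3 - 122*sin(w)^2 + 76*sin(w) - 14)/(7*sin(w)^3 - 3*sin(w)^2 + 2*sin(w) + 1)^3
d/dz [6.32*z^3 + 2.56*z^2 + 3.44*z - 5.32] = 18.96*z^2 + 5.12*z + 3.44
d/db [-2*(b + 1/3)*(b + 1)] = -4*b - 8/3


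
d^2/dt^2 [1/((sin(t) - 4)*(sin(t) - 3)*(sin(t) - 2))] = (-9*sin(t)^6 + 99*sin(t)^5 - 364*sin(t)^4 + 342*sin(t)^3 + 830*sin(t)^2 - 1884*sin(t) + 920)/((sin(t) - 4)^3*(sin(t) - 3)^3*(sin(t) - 2)^3)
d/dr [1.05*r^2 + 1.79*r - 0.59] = 2.1*r + 1.79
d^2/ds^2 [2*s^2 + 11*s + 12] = 4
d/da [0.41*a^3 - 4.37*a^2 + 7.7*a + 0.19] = 1.23*a^2 - 8.74*a + 7.7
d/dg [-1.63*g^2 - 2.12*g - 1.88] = -3.26*g - 2.12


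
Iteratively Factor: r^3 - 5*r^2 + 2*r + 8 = (r - 2)*(r^2 - 3*r - 4) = (r - 4)*(r - 2)*(r + 1)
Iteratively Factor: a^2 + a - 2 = (a - 1)*(a + 2)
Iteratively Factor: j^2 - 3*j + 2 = (j - 1)*(j - 2)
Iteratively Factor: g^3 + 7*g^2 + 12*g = (g + 3)*(g^2 + 4*g) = g*(g + 3)*(g + 4)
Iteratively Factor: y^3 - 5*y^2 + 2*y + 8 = (y - 2)*(y^2 - 3*y - 4) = (y - 2)*(y + 1)*(y - 4)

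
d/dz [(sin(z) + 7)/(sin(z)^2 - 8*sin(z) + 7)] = (-14*sin(z) + cos(z)^2 + 62)*cos(z)/(sin(z)^2 - 8*sin(z) + 7)^2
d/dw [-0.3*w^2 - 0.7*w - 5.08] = -0.6*w - 0.7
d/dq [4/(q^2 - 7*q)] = 4*(7 - 2*q)/(q^2*(q - 7)^2)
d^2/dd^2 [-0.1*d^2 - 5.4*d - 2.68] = -0.200000000000000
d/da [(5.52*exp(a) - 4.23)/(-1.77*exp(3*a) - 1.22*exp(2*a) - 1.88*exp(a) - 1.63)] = (19.5408*exp(3*a) - 15.7269*exp(2*a) - 10.3212*exp(a) - 16.95)*exp(a)/(3.1329*exp(6*a) + 4.3188*exp(5*a) + 8.1436*exp(4*a) + 10.3574*exp(3*a) + 7.5116*exp(2*a) + 6.1288*exp(a) + 2.6569)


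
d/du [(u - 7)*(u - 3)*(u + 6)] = 3*u^2 - 8*u - 39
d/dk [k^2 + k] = 2*k + 1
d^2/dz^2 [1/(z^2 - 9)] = 6*(z^2 + 3)/(z^2 - 9)^3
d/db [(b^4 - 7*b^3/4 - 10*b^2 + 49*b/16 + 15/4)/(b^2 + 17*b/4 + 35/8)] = (64*b^3 + 32*b^2 - 476*b - 13)/(2*(16*b^2 + 56*b + 49))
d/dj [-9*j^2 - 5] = -18*j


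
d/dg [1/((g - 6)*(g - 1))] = (7 - 2*g)/(g^4 - 14*g^3 + 61*g^2 - 84*g + 36)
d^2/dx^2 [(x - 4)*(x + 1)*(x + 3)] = 6*x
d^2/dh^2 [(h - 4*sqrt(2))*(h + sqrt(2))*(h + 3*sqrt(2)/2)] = 6*h - 3*sqrt(2)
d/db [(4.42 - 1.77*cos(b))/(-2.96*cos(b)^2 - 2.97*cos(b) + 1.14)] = (5.2392*cos(b)^2 - 26.1664*cos(b) - 11.1096)*sin(b)/(8.7616*cos(b)^4 + 17.5824*cos(b)^3 + 2.0721*cos(b)^2 - 6.7716*cos(b) + 1.2996)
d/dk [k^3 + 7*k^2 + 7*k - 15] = 3*k^2 + 14*k + 7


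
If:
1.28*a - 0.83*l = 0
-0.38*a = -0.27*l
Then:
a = 0.00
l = 0.00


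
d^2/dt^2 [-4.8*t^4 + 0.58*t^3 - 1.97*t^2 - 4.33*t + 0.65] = -57.6*t^2 + 3.48*t - 3.94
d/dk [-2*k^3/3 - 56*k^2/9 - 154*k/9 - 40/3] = -2*k^2 - 112*k/9 - 154/9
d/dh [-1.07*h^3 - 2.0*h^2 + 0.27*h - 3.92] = -3.21*h^2 - 4.0*h + 0.27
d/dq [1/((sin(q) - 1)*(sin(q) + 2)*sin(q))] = (-3*cos(q) - 2/tan(q) + 2*cos(q)/sin(q)^2)/((sin(q) - 1)^2*(sin(q) + 2)^2)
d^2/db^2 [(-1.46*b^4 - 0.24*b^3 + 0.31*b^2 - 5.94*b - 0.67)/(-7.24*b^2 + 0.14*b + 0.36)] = (153.059392*b^6 - 8.87913600000002*b^5 - 22.660368*b^4 + 624.53048*b^3 + 208.214016*b^2 + 89.004048*b + 2.839736)/(379.503424*b^6 - 22.015392*b^5 - 56.185296*b^4 + 2.186632*b^3 + 2.793744*b^2 - 0.054432*b - 0.046656)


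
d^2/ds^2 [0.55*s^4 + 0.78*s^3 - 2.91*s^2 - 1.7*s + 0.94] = 6.6*s^2 + 4.68*s - 5.82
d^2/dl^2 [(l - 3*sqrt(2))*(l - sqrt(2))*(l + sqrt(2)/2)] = 6*l - 7*sqrt(2)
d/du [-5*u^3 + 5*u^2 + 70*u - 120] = -15*u^2 + 10*u + 70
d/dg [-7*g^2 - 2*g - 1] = -14*g - 2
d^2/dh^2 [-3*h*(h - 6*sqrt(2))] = -6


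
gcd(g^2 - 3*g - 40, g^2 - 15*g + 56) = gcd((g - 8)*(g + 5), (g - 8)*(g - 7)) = g - 8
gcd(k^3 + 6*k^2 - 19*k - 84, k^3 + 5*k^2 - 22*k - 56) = k^2 + 3*k - 28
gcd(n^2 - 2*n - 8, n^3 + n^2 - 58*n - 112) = n + 2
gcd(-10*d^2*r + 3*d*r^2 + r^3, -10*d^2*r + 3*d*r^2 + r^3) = -10*d^2*r + 3*d*r^2 + r^3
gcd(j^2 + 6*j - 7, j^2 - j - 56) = j + 7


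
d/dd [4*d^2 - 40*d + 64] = 8*d - 40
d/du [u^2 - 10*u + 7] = 2*u - 10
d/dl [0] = 0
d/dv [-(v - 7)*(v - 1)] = 8 - 2*v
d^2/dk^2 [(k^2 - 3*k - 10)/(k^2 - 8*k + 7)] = 2*(5*k^3 - 51*k^2 + 303*k - 689)/(k^6 - 24*k^5 + 213*k^4 - 848*k^3 + 1491*k^2 - 1176*k + 343)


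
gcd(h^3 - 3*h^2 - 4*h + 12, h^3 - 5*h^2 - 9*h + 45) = h - 3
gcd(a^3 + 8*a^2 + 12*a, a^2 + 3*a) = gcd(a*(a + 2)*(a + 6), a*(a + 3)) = a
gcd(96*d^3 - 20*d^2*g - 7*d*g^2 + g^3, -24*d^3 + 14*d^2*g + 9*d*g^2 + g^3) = 4*d + g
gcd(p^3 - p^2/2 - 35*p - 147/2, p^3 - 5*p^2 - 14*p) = p - 7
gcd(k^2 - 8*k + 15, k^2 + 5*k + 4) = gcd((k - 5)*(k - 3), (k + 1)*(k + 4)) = 1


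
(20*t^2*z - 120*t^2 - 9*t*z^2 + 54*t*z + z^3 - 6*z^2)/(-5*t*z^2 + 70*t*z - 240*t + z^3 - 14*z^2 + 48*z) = (-4*t + z)/(z - 8)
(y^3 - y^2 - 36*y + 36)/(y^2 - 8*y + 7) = (y^2 - 36)/(y - 7)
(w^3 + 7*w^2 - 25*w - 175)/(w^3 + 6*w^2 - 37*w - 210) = (w - 5)/(w - 6)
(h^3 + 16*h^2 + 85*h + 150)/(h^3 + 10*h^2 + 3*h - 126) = (h^2 + 10*h + 25)/(h^2 + 4*h - 21)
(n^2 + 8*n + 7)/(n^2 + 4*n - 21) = (n + 1)/(n - 3)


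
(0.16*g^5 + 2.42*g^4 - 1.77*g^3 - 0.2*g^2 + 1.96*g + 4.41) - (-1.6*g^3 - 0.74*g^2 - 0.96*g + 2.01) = 0.16*g^5 + 2.42*g^4 - 0.17*g^3 + 0.54*g^2 + 2.92*g + 2.4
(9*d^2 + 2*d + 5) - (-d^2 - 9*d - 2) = 10*d^2 + 11*d + 7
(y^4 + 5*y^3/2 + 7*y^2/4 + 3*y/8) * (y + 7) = y^5 + 19*y^4/2 + 77*y^3/4 + 101*y^2/8 + 21*y/8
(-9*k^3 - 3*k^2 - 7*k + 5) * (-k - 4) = 9*k^4 + 39*k^3 + 19*k^2 + 23*k - 20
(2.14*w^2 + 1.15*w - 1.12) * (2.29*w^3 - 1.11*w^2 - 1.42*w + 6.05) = 4.9006*w^5 + 0.258099999999999*w^4 - 6.8801*w^3 + 12.5572*w^2 + 8.5479*w - 6.776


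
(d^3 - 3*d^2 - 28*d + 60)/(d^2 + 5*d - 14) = (d^2 - d - 30)/(d + 7)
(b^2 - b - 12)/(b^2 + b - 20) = (b + 3)/(b + 5)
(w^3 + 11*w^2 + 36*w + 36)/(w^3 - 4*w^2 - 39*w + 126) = (w^2 + 5*w + 6)/(w^2 - 10*w + 21)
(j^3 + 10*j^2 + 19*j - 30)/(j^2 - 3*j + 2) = (j^2 + 11*j + 30)/(j - 2)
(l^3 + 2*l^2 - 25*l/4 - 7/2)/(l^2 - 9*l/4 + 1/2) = (4*l^2 + 16*l + 7)/(4*l - 1)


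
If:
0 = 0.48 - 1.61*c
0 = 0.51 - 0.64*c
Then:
No Solution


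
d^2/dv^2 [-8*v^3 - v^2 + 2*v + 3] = -48*v - 2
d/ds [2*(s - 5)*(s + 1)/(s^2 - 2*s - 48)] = 4*(s^2 - 43*s + 91)/(s^4 - 4*s^3 - 92*s^2 + 192*s + 2304)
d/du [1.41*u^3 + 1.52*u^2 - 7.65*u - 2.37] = 4.23*u^2 + 3.04*u - 7.65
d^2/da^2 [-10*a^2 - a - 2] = -20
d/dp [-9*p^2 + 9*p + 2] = 9 - 18*p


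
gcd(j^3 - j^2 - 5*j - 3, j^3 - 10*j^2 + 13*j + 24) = j^2 - 2*j - 3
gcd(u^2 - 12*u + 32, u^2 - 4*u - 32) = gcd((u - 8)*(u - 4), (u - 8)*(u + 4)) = u - 8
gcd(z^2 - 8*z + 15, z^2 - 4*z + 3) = z - 3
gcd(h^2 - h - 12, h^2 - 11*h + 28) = h - 4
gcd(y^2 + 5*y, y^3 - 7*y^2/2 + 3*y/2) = y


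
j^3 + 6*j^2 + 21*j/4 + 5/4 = (j + 1/2)^2*(j + 5)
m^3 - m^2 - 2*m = m*(m - 2)*(m + 1)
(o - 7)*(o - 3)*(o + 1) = o^3 - 9*o^2 + 11*o + 21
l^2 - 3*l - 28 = (l - 7)*(l + 4)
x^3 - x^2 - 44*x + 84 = (x - 6)*(x - 2)*(x + 7)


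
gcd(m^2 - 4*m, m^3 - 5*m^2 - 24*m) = m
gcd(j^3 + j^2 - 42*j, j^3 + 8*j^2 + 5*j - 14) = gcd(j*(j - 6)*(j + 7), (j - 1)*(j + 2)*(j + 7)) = j + 7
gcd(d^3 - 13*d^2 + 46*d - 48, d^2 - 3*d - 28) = 1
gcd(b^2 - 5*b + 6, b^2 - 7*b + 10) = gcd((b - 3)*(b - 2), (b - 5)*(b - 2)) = b - 2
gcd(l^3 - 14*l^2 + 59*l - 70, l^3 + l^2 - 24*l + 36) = l - 2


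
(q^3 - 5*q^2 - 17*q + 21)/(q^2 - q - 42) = (q^2 + 2*q - 3)/(q + 6)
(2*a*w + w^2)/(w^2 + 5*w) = (2*a + w)/(w + 5)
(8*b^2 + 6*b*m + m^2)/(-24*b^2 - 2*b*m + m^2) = (-2*b - m)/(6*b - m)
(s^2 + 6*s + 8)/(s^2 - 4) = (s + 4)/(s - 2)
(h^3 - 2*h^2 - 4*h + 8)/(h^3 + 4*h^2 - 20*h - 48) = (h^2 - 4*h + 4)/(h^2 + 2*h - 24)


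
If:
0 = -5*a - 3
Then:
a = -3/5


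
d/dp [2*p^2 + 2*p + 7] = 4*p + 2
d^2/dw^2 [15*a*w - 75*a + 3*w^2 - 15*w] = 6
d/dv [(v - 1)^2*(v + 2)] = 3*v^2 - 3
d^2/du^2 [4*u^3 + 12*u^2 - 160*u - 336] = 24*u + 24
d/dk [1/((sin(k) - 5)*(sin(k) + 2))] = (3 - 2*sin(k))*cos(k)/((sin(k) - 5)^2*(sin(k) + 2)^2)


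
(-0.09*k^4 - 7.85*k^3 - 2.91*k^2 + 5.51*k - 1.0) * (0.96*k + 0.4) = -0.0864*k^5 - 7.572*k^4 - 5.9336*k^3 + 4.1256*k^2 + 1.244*k - 0.4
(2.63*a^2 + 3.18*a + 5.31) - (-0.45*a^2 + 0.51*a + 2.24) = 3.08*a^2 + 2.67*a + 3.07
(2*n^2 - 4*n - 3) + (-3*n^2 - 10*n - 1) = -n^2 - 14*n - 4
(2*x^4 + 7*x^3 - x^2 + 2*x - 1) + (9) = 2*x^4 + 7*x^3 - x^2 + 2*x + 8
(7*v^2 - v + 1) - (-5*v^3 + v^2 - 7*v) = 5*v^3 + 6*v^2 + 6*v + 1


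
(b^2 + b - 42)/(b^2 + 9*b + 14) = (b - 6)/(b + 2)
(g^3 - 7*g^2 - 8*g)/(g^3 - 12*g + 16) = g*(g^2 - 7*g - 8)/(g^3 - 12*g + 16)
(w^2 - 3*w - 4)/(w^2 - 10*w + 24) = (w + 1)/(w - 6)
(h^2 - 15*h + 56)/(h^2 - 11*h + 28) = (h - 8)/(h - 4)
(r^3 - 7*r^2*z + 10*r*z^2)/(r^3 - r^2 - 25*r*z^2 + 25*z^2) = r*(r - 2*z)/(r^2 + 5*r*z - r - 5*z)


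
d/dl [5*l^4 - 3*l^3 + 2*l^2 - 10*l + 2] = 20*l^3 - 9*l^2 + 4*l - 10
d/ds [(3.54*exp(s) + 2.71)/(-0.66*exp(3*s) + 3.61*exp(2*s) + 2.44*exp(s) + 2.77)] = (4.6728*exp(3*s) - 7.4136*exp(2*s) - 19.5662*exp(s) + 3.1934)*exp(s)/(0.4356*exp(6*s) - 4.7652*exp(5*s) + 9.8113*exp(4*s) + 13.9604*exp(3*s) + 25.953*exp(2*s) + 13.5176*exp(s) + 7.6729)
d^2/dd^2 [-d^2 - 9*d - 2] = -2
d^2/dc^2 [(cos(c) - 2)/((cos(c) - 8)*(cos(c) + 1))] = (-(1 - cos(2*c))^2/4 + 595*cos(c)/2 - 46*cos(2*c) + cos(3*c)/2 - 385)/((cos(c) - 8)^3*(cos(c) + 1)^2)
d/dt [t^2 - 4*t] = 2*t - 4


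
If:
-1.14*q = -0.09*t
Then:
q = 0.0789473684210526*t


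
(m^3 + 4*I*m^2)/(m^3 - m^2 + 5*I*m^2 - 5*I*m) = m*(m + 4*I)/(m^2 - m + 5*I*m - 5*I)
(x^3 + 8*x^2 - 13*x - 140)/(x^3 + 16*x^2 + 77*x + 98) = (x^2 + x - 20)/(x^2 + 9*x + 14)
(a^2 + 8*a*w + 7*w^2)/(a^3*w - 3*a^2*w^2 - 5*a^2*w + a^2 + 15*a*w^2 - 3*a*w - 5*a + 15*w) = (a^2 + 8*a*w + 7*w^2)/(a^3*w - 3*a^2*w^2 - 5*a^2*w + a^2 + 15*a*w^2 - 3*a*w - 5*a + 15*w)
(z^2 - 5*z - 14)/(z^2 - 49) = (z + 2)/(z + 7)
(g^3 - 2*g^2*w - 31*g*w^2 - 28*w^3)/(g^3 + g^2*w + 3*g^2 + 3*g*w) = (g^2 - 3*g*w - 28*w^2)/(g*(g + 3))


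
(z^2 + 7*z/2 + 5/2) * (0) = 0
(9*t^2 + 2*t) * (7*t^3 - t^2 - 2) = 63*t^5 + 5*t^4 - 2*t^3 - 18*t^2 - 4*t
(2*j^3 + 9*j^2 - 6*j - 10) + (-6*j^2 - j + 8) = 2*j^3 + 3*j^2 - 7*j - 2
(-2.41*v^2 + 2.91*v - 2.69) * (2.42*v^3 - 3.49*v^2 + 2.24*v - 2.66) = -5.8322*v^5 + 15.4531*v^4 - 22.0641*v^3 + 22.3171*v^2 - 13.7662*v + 7.1554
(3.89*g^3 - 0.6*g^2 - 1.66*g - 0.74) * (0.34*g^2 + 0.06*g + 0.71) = 1.3226*g^5 + 0.0294*g^4 + 2.1615*g^3 - 0.7772*g^2 - 1.223*g - 0.5254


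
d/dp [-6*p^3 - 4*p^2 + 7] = 2*p*(-9*p - 4)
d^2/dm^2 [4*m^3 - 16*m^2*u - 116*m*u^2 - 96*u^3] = 24*m - 32*u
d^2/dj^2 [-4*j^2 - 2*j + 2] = -8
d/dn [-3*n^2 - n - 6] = -6*n - 1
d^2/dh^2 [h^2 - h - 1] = 2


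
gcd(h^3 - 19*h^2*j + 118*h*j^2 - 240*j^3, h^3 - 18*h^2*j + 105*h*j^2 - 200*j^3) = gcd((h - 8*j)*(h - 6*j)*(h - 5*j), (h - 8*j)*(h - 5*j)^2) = h^2 - 13*h*j + 40*j^2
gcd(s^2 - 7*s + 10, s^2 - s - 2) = s - 2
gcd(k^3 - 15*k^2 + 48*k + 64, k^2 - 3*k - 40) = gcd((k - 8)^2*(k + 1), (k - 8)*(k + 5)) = k - 8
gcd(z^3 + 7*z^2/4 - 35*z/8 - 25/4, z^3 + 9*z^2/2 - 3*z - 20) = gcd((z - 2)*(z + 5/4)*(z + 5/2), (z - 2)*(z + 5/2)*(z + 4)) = z^2 + z/2 - 5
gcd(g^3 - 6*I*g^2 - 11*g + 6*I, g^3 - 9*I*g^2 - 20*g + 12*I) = g^2 - 3*I*g - 2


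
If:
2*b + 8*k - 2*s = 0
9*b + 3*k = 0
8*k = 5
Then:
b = -5/24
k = 5/8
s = 55/24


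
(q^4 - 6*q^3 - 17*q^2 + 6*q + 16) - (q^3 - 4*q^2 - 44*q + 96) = q^4 - 7*q^3 - 13*q^2 + 50*q - 80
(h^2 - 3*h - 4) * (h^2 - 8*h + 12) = h^4 - 11*h^3 + 32*h^2 - 4*h - 48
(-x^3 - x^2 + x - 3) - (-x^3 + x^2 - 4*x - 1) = -2*x^2 + 5*x - 2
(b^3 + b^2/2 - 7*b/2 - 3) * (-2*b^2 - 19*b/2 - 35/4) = -2*b^5 - 21*b^4/2 - 13*b^3/2 + 279*b^2/8 + 473*b/8 + 105/4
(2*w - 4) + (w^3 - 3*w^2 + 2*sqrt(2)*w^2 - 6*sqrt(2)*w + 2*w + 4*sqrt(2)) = w^3 - 3*w^2 + 2*sqrt(2)*w^2 - 6*sqrt(2)*w + 4*w - 4 + 4*sqrt(2)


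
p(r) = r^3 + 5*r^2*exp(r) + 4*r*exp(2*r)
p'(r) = 5*r^2*exp(r) + 3*r^2 + 8*r*exp(2*r) + 10*r*exp(r) + 4*exp(2*r)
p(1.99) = 578.73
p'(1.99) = 1368.37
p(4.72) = 250142.62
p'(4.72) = 543268.32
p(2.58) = 2253.78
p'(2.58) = 5091.09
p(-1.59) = -1.71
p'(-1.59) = 6.56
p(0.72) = 17.85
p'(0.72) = 62.87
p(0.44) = 5.83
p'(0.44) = 27.05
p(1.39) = 131.09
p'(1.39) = 344.11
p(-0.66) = 0.13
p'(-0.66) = -1.32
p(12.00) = 1271595047410.31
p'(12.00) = 2649048927441.14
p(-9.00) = -728.95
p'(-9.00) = 243.04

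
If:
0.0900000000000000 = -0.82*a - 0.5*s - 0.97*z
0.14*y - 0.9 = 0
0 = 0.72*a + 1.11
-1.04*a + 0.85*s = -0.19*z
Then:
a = -1.54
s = -2.44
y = 6.43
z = 2.47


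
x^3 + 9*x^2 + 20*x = x*(x + 4)*(x + 5)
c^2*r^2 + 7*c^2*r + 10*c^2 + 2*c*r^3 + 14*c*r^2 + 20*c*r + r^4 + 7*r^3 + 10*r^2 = (c + r)^2*(r + 2)*(r + 5)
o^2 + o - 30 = (o - 5)*(o + 6)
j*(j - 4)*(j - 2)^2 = j^4 - 8*j^3 + 20*j^2 - 16*j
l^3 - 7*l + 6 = (l - 2)*(l - 1)*(l + 3)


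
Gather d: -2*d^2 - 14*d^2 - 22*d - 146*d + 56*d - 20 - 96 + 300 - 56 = -16*d^2 - 112*d + 128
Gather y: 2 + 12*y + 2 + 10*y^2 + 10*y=10*y^2 + 22*y + 4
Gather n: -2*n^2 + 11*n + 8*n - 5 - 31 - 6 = -2*n^2 + 19*n - 42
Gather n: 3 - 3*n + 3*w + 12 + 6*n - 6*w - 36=3*n - 3*w - 21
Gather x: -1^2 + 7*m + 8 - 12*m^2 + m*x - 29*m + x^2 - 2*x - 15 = -12*m^2 - 22*m + x^2 + x*(m - 2) - 8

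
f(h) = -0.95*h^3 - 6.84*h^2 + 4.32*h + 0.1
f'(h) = -2.85*h^2 - 13.68*h + 4.32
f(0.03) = 0.22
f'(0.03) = 3.91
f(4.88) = -252.11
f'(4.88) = -130.31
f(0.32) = 0.75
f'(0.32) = -0.35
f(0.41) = 0.66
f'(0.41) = -1.77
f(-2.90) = -46.78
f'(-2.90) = 20.02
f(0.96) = -2.90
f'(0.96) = -11.44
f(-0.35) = -2.21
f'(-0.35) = 8.76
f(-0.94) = -9.22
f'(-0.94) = 14.66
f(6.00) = -425.42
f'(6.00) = -180.36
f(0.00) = 0.10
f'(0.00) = 4.32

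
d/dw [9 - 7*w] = -7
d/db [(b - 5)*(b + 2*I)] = 2*b - 5 + 2*I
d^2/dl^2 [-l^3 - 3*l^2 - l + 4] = -6*l - 6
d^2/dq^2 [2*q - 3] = 0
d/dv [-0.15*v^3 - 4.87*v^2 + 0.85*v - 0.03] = -0.45*v^2 - 9.74*v + 0.85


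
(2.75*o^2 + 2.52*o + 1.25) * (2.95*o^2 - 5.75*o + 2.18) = 8.1125*o^4 - 8.3785*o^3 - 4.8075*o^2 - 1.6939*o + 2.725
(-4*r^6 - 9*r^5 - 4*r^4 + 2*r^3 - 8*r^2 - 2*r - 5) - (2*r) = -4*r^6 - 9*r^5 - 4*r^4 + 2*r^3 - 8*r^2 - 4*r - 5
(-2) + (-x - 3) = -x - 5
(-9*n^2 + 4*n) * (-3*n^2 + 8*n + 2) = 27*n^4 - 84*n^3 + 14*n^2 + 8*n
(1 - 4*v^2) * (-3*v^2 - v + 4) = 12*v^4 + 4*v^3 - 19*v^2 - v + 4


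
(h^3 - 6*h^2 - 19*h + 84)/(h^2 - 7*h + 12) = (h^2 - 3*h - 28)/(h - 4)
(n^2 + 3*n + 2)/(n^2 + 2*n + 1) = (n + 2)/(n + 1)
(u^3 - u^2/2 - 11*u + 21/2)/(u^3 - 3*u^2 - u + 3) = (u + 7/2)/(u + 1)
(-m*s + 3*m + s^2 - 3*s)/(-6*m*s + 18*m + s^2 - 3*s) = (-m + s)/(-6*m + s)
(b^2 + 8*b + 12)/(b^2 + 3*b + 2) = (b + 6)/(b + 1)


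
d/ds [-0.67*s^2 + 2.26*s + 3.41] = 2.26 - 1.34*s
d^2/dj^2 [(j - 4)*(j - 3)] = 2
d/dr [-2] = 0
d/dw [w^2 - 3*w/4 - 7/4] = 2*w - 3/4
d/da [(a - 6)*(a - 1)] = 2*a - 7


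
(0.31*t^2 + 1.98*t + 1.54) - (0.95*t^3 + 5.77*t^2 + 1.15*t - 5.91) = -0.95*t^3 - 5.46*t^2 + 0.83*t + 7.45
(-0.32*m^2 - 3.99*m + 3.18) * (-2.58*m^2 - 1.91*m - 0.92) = 0.8256*m^4 + 10.9054*m^3 - 0.289100000000002*m^2 - 2.403*m - 2.9256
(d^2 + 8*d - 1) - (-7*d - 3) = d^2 + 15*d + 2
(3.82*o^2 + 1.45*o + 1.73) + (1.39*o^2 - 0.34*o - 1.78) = 5.21*o^2 + 1.11*o - 0.05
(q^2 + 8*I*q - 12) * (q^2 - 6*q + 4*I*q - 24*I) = q^4 - 6*q^3 + 12*I*q^3 - 44*q^2 - 72*I*q^2 + 264*q - 48*I*q + 288*I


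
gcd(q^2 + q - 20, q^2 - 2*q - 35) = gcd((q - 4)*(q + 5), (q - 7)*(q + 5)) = q + 5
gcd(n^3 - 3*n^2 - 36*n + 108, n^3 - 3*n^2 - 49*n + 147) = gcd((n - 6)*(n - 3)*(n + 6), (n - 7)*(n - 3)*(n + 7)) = n - 3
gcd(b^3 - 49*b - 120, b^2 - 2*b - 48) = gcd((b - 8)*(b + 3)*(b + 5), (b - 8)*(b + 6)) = b - 8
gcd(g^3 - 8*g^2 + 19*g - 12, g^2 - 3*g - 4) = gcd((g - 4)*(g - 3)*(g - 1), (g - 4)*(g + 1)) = g - 4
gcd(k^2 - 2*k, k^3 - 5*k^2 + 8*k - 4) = k - 2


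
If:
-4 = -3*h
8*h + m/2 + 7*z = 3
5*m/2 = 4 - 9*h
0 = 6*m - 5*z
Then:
No Solution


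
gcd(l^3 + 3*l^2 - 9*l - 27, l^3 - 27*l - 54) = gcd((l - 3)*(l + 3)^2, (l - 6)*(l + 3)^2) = l^2 + 6*l + 9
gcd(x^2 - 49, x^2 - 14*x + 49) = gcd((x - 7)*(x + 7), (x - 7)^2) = x - 7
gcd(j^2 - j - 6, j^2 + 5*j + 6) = j + 2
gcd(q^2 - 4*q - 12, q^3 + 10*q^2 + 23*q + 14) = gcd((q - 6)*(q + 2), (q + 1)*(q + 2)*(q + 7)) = q + 2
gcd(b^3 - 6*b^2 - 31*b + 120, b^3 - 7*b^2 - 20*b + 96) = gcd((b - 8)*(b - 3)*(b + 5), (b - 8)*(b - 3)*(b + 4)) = b^2 - 11*b + 24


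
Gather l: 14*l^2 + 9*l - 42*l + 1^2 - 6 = 14*l^2 - 33*l - 5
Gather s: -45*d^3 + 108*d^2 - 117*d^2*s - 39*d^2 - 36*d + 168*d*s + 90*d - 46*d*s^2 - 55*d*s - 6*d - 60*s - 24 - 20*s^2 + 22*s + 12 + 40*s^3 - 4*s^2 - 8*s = -45*d^3 + 69*d^2 + 48*d + 40*s^3 + s^2*(-46*d - 24) + s*(-117*d^2 + 113*d - 46) - 12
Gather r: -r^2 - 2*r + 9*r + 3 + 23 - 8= -r^2 + 7*r + 18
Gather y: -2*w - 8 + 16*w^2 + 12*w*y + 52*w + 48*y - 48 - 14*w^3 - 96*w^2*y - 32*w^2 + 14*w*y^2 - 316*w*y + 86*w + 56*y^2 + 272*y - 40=-14*w^3 - 16*w^2 + 136*w + y^2*(14*w + 56) + y*(-96*w^2 - 304*w + 320) - 96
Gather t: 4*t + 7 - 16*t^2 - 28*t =-16*t^2 - 24*t + 7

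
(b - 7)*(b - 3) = b^2 - 10*b + 21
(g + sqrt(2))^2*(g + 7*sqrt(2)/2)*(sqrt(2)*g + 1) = sqrt(2)*g^4 + 12*g^3 + 43*sqrt(2)*g^2/2 + 30*g + 7*sqrt(2)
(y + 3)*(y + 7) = y^2 + 10*y + 21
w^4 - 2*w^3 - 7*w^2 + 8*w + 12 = (w - 3)*(w - 2)*(w + 1)*(w + 2)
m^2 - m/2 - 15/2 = (m - 3)*(m + 5/2)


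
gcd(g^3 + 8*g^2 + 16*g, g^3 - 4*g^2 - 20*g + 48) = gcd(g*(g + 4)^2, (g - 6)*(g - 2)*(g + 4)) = g + 4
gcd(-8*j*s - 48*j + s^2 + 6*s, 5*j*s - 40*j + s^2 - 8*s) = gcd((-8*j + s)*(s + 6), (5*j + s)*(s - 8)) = 1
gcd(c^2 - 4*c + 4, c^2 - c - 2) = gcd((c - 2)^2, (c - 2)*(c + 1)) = c - 2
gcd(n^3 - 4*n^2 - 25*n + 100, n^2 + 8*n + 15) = n + 5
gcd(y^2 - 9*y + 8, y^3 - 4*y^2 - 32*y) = y - 8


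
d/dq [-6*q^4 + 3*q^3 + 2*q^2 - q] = -24*q^3 + 9*q^2 + 4*q - 1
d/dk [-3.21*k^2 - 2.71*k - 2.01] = -6.42*k - 2.71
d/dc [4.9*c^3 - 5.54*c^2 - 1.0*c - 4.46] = 14.7*c^2 - 11.08*c - 1.0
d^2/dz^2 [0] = 0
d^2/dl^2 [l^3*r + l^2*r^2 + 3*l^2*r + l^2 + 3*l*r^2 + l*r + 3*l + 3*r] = 6*l*r + 2*r^2 + 6*r + 2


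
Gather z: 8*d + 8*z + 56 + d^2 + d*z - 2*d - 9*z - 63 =d^2 + 6*d + z*(d - 1) - 7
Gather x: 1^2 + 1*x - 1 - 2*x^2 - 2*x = -2*x^2 - x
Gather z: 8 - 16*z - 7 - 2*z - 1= -18*z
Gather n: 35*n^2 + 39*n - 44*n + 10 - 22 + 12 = 35*n^2 - 5*n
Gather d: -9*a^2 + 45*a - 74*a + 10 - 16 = -9*a^2 - 29*a - 6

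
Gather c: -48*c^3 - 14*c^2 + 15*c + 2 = -48*c^3 - 14*c^2 + 15*c + 2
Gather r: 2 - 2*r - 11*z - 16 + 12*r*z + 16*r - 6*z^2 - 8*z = r*(12*z + 14) - 6*z^2 - 19*z - 14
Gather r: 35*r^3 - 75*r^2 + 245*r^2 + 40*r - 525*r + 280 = 35*r^3 + 170*r^2 - 485*r + 280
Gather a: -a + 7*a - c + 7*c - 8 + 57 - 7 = 6*a + 6*c + 42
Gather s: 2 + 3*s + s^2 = s^2 + 3*s + 2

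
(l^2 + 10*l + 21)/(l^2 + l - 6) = (l + 7)/(l - 2)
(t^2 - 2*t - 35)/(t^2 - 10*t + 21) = (t + 5)/(t - 3)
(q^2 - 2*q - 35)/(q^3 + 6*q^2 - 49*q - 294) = (q + 5)/(q^2 + 13*q + 42)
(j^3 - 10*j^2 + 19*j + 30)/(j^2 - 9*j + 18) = (j^2 - 4*j - 5)/(j - 3)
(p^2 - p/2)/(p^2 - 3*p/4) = 2*(2*p - 1)/(4*p - 3)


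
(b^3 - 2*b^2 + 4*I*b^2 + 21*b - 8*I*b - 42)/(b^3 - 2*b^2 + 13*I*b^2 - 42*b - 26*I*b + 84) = (b - 3*I)/(b + 6*I)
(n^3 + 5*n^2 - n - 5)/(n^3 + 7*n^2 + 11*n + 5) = (n - 1)/(n + 1)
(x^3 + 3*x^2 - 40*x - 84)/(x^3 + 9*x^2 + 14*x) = (x - 6)/x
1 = 1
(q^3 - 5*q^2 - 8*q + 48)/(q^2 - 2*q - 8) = (q^2 - q - 12)/(q + 2)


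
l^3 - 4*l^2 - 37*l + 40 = (l - 8)*(l - 1)*(l + 5)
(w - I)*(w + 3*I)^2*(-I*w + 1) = -I*w^4 + 6*w^3 + 8*I*w^2 + 6*w + 9*I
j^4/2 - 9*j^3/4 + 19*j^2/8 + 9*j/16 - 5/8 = (j/2 + 1/4)*(j - 5/2)*(j - 2)*(j - 1/2)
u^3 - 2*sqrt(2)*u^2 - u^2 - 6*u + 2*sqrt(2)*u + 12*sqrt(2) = (u - 3)*(u + 2)*(u - 2*sqrt(2))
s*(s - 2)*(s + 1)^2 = s^4 - 3*s^2 - 2*s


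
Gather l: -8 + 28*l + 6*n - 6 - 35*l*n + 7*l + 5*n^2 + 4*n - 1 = l*(35 - 35*n) + 5*n^2 + 10*n - 15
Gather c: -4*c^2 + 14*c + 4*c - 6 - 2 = -4*c^2 + 18*c - 8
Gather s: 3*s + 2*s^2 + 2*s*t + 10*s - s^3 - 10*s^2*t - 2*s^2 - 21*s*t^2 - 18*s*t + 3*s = -s^3 - 10*s^2*t + s*(-21*t^2 - 16*t + 16)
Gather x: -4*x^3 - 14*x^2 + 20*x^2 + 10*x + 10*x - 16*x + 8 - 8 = -4*x^3 + 6*x^2 + 4*x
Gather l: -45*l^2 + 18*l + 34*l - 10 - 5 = -45*l^2 + 52*l - 15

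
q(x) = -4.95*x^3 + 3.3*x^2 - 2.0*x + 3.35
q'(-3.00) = -155.45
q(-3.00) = 172.70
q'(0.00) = -2.00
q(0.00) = 3.35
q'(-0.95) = -21.67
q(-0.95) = 12.47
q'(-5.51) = -489.21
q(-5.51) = 942.61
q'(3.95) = -207.63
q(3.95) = -258.13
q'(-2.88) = -144.18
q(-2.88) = 154.73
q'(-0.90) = -19.97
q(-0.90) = 11.43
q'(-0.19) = -3.79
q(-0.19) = 3.88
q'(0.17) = -1.31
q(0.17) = 3.08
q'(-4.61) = -348.02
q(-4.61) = 567.66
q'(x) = -14.85*x^2 + 6.6*x - 2.0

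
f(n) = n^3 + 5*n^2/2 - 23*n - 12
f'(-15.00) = 577.00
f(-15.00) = -2479.50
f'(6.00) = 115.00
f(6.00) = 156.00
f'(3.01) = 19.23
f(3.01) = -31.31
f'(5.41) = 91.85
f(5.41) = 95.08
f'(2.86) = 15.84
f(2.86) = -33.94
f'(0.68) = -18.21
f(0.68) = -26.17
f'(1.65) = -6.58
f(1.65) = -38.65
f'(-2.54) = -16.35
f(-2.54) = 46.16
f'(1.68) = -6.13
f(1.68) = -38.84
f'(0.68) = -18.21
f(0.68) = -26.17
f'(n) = 3*n^2 + 5*n - 23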